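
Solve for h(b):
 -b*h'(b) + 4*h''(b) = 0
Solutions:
 h(b) = C1 + C2*erfi(sqrt(2)*b/4)


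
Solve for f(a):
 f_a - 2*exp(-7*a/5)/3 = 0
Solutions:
 f(a) = C1 - 10*exp(-7*a/5)/21


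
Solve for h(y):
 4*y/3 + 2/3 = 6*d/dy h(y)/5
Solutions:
 h(y) = C1 + 5*y^2/9 + 5*y/9


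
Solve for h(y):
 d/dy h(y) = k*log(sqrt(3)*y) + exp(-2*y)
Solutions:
 h(y) = C1 + k*y*log(y) + k*y*(-1 + log(3)/2) - exp(-2*y)/2


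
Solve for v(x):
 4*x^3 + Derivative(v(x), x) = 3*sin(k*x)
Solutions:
 v(x) = C1 - x^4 - 3*cos(k*x)/k


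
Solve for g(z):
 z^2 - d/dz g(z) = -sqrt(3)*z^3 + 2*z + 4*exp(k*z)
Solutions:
 g(z) = C1 + sqrt(3)*z^4/4 + z^3/3 - z^2 - 4*exp(k*z)/k


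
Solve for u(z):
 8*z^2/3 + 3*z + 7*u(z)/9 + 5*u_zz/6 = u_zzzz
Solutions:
 u(z) = C1*exp(-sqrt(3)*z*sqrt(5 + sqrt(137))/6) + C2*exp(sqrt(3)*z*sqrt(5 + sqrt(137))/6) + C3*sin(sqrt(3)*z*sqrt(-5 + sqrt(137))/6) + C4*cos(sqrt(3)*z*sqrt(-5 + sqrt(137))/6) - 24*z^2/7 - 27*z/7 + 360/49


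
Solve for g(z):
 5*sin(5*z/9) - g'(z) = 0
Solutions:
 g(z) = C1 - 9*cos(5*z/9)


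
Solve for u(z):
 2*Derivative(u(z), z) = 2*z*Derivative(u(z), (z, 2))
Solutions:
 u(z) = C1 + C2*z^2


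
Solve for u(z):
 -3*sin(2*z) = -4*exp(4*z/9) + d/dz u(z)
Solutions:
 u(z) = C1 + 9*exp(4*z/9) + 3*cos(2*z)/2


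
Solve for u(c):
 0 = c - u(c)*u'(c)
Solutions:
 u(c) = -sqrt(C1 + c^2)
 u(c) = sqrt(C1 + c^2)


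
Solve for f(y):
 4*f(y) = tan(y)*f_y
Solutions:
 f(y) = C1*sin(y)^4


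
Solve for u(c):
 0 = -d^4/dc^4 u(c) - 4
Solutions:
 u(c) = C1 + C2*c + C3*c^2 + C4*c^3 - c^4/6


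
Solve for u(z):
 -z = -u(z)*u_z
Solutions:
 u(z) = -sqrt(C1 + z^2)
 u(z) = sqrt(C1 + z^2)


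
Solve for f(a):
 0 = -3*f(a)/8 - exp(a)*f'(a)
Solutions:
 f(a) = C1*exp(3*exp(-a)/8)


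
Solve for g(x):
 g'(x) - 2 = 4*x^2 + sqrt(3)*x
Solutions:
 g(x) = C1 + 4*x^3/3 + sqrt(3)*x^2/2 + 2*x


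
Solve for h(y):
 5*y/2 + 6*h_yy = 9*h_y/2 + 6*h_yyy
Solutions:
 h(y) = C1 + 5*y^2/18 + 20*y/27 + (C2*sin(sqrt(2)*y/2) + C3*cos(sqrt(2)*y/2))*exp(y/2)


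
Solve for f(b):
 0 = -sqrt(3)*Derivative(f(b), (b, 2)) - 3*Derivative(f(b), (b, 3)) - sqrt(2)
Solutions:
 f(b) = C1 + C2*b + C3*exp(-sqrt(3)*b/3) - sqrt(6)*b^2/6


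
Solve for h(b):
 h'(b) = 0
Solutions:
 h(b) = C1


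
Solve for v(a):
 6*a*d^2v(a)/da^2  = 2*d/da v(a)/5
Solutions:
 v(a) = C1 + C2*a^(16/15)


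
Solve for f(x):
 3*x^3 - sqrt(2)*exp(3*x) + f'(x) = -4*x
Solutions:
 f(x) = C1 - 3*x^4/4 - 2*x^2 + sqrt(2)*exp(3*x)/3


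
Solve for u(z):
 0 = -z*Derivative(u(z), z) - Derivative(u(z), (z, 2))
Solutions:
 u(z) = C1 + C2*erf(sqrt(2)*z/2)


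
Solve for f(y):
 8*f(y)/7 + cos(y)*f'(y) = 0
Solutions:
 f(y) = C1*(sin(y) - 1)^(4/7)/(sin(y) + 1)^(4/7)


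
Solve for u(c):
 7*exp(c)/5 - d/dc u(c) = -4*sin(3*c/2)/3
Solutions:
 u(c) = C1 + 7*exp(c)/5 - 8*cos(3*c/2)/9


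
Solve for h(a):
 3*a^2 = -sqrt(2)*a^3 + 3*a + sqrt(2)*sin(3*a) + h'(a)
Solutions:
 h(a) = C1 + sqrt(2)*a^4/4 + a^3 - 3*a^2/2 + sqrt(2)*cos(3*a)/3


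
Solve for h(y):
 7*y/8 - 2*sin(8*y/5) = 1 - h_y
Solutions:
 h(y) = C1 - 7*y^2/16 + y - 5*cos(8*y/5)/4


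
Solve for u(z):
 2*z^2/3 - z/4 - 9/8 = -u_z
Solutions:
 u(z) = C1 - 2*z^3/9 + z^2/8 + 9*z/8


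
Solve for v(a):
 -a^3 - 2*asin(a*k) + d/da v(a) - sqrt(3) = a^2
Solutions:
 v(a) = C1 + a^4/4 + a^3/3 + sqrt(3)*a + 2*Piecewise((a*asin(a*k) + sqrt(-a^2*k^2 + 1)/k, Ne(k, 0)), (0, True))


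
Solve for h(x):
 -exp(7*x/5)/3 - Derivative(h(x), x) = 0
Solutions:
 h(x) = C1 - 5*exp(7*x/5)/21


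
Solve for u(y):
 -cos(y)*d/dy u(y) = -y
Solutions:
 u(y) = C1 + Integral(y/cos(y), y)


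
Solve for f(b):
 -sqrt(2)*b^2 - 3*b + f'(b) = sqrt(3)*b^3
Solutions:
 f(b) = C1 + sqrt(3)*b^4/4 + sqrt(2)*b^3/3 + 3*b^2/2


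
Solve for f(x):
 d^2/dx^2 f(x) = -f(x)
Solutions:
 f(x) = C1*sin(x) + C2*cos(x)


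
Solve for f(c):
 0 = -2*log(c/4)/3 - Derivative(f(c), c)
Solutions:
 f(c) = C1 - 2*c*log(c)/3 + 2*c/3 + 4*c*log(2)/3


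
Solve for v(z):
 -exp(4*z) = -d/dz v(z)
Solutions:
 v(z) = C1 + exp(4*z)/4


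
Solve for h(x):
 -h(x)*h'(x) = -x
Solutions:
 h(x) = -sqrt(C1 + x^2)
 h(x) = sqrt(C1 + x^2)


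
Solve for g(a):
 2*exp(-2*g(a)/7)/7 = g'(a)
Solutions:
 g(a) = 7*log(-sqrt(C1 + 2*a)) - 7*log(7) + 7*log(2)/2
 g(a) = 7*log(C1 + 2*a)/2 - 7*log(7) + 7*log(2)/2


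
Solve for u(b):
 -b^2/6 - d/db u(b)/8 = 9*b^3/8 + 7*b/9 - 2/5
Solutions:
 u(b) = C1 - 9*b^4/4 - 4*b^3/9 - 28*b^2/9 + 16*b/5


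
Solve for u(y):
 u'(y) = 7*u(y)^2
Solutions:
 u(y) = -1/(C1 + 7*y)


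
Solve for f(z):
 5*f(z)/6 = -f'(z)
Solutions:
 f(z) = C1*exp(-5*z/6)


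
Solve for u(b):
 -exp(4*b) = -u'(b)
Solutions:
 u(b) = C1 + exp(4*b)/4


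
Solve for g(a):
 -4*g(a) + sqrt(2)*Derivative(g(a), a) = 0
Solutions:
 g(a) = C1*exp(2*sqrt(2)*a)


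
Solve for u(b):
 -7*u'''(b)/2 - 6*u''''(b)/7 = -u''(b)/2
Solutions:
 u(b) = C1 + C2*b + C3*exp(b*(-49 + sqrt(2737))/24) + C4*exp(-b*(49 + sqrt(2737))/24)


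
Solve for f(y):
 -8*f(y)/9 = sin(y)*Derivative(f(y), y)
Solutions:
 f(y) = C1*(cos(y) + 1)^(4/9)/(cos(y) - 1)^(4/9)


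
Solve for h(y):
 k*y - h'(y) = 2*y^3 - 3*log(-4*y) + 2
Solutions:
 h(y) = C1 + k*y^2/2 - y^4/2 + 3*y*log(-y) + y*(-5 + 6*log(2))


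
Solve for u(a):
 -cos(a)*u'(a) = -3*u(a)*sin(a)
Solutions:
 u(a) = C1/cos(a)^3


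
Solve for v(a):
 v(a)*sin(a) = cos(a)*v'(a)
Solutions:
 v(a) = C1/cos(a)


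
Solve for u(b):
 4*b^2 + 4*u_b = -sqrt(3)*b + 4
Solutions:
 u(b) = C1 - b^3/3 - sqrt(3)*b^2/8 + b


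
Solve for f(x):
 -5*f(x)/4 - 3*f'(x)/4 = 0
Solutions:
 f(x) = C1*exp(-5*x/3)


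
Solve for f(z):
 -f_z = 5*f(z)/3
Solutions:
 f(z) = C1*exp(-5*z/3)


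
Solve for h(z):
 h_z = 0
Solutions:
 h(z) = C1


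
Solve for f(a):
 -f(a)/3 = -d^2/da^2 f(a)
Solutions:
 f(a) = C1*exp(-sqrt(3)*a/3) + C2*exp(sqrt(3)*a/3)


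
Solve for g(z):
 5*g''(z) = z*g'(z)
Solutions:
 g(z) = C1 + C2*erfi(sqrt(10)*z/10)


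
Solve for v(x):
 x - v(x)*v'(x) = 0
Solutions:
 v(x) = -sqrt(C1 + x^2)
 v(x) = sqrt(C1 + x^2)


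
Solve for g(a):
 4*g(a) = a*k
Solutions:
 g(a) = a*k/4


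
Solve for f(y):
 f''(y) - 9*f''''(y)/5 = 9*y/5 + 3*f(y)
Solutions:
 f(y) = -3*y/5 + (C1*sin(3^(3/4)*5^(1/4)*y*sin(atan(sqrt(515)/5)/2)/3) + C2*cos(3^(3/4)*5^(1/4)*y*sin(atan(sqrt(515)/5)/2)/3))*exp(-3^(3/4)*5^(1/4)*y*cos(atan(sqrt(515)/5)/2)/3) + (C3*sin(3^(3/4)*5^(1/4)*y*sin(atan(sqrt(515)/5)/2)/3) + C4*cos(3^(3/4)*5^(1/4)*y*sin(atan(sqrt(515)/5)/2)/3))*exp(3^(3/4)*5^(1/4)*y*cos(atan(sqrt(515)/5)/2)/3)


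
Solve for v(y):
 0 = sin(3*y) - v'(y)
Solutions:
 v(y) = C1 - cos(3*y)/3


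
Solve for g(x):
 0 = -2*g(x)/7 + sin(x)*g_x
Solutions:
 g(x) = C1*(cos(x) - 1)^(1/7)/(cos(x) + 1)^(1/7)


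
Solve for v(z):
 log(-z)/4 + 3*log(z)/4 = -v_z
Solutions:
 v(z) = C1 - z*log(z) + z*(1 - I*pi/4)


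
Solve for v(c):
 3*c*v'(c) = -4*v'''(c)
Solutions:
 v(c) = C1 + Integral(C2*airyai(-6^(1/3)*c/2) + C3*airybi(-6^(1/3)*c/2), c)


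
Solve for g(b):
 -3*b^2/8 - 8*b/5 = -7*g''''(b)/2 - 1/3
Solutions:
 g(b) = C1 + C2*b + C3*b^2 + C4*b^3 + b^6/3360 + 2*b^5/525 - b^4/252


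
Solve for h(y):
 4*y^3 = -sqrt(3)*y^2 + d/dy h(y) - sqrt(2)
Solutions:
 h(y) = C1 + y^4 + sqrt(3)*y^3/3 + sqrt(2)*y


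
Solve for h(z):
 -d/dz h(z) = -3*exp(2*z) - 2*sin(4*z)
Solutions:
 h(z) = C1 + 3*exp(2*z)/2 - cos(4*z)/2


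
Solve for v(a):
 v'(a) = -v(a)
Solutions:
 v(a) = C1*exp(-a)


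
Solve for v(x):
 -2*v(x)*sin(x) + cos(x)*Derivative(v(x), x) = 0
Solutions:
 v(x) = C1/cos(x)^2


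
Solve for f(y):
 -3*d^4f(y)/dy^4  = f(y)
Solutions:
 f(y) = (C1*sin(sqrt(2)*3^(3/4)*y/6) + C2*cos(sqrt(2)*3^(3/4)*y/6))*exp(-sqrt(2)*3^(3/4)*y/6) + (C3*sin(sqrt(2)*3^(3/4)*y/6) + C4*cos(sqrt(2)*3^(3/4)*y/6))*exp(sqrt(2)*3^(3/4)*y/6)


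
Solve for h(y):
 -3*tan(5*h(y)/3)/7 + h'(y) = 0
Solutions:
 h(y) = -3*asin(C1*exp(5*y/7))/5 + 3*pi/5
 h(y) = 3*asin(C1*exp(5*y/7))/5


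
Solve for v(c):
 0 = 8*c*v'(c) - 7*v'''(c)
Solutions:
 v(c) = C1 + Integral(C2*airyai(2*7^(2/3)*c/7) + C3*airybi(2*7^(2/3)*c/7), c)


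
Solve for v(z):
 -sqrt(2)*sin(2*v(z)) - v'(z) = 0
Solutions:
 v(z) = pi - acos((-C1 - exp(4*sqrt(2)*z))/(C1 - exp(4*sqrt(2)*z)))/2
 v(z) = acos((-C1 - exp(4*sqrt(2)*z))/(C1 - exp(4*sqrt(2)*z)))/2


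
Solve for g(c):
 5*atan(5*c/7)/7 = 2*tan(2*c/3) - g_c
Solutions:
 g(c) = C1 - 5*c*atan(5*c/7)/7 + log(25*c^2 + 49)/2 - 3*log(cos(2*c/3))


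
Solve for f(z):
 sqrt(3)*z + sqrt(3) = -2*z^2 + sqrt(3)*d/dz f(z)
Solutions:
 f(z) = C1 + 2*sqrt(3)*z^3/9 + z^2/2 + z


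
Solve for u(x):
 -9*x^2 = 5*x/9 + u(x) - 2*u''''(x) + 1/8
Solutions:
 u(x) = C1*exp(-2^(3/4)*x/2) + C2*exp(2^(3/4)*x/2) + C3*sin(2^(3/4)*x/2) + C4*cos(2^(3/4)*x/2) - 9*x^2 - 5*x/9 - 1/8


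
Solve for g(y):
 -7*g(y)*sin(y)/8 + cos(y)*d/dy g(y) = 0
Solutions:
 g(y) = C1/cos(y)^(7/8)


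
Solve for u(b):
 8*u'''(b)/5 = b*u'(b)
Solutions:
 u(b) = C1 + Integral(C2*airyai(5^(1/3)*b/2) + C3*airybi(5^(1/3)*b/2), b)


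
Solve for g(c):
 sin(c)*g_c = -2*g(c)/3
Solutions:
 g(c) = C1*(cos(c) + 1)^(1/3)/(cos(c) - 1)^(1/3)


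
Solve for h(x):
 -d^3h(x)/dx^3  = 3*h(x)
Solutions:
 h(x) = C3*exp(-3^(1/3)*x) + (C1*sin(3^(5/6)*x/2) + C2*cos(3^(5/6)*x/2))*exp(3^(1/3)*x/2)


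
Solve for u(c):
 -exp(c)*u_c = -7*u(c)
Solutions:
 u(c) = C1*exp(-7*exp(-c))


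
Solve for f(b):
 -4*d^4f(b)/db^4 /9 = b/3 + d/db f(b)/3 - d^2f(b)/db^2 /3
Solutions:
 f(b) = C1 + C2*exp(b*((2*sqrt(2) + 3)^(-1/3) + (2*sqrt(2) + 3)^(1/3))/4)*sin(sqrt(3)*b*(-(2*sqrt(2) + 3)^(1/3) + (2*sqrt(2) + 3)^(-1/3))/4) + C3*exp(b*((2*sqrt(2) + 3)^(-1/3) + (2*sqrt(2) + 3)^(1/3))/4)*cos(sqrt(3)*b*(-(2*sqrt(2) + 3)^(1/3) + (2*sqrt(2) + 3)^(-1/3))/4) + C4*exp(-b*((2*sqrt(2) + 3)^(-1/3) + (2*sqrt(2) + 3)^(1/3))/2) - b^2/2 - b


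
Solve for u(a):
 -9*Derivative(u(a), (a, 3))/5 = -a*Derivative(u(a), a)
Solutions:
 u(a) = C1 + Integral(C2*airyai(15^(1/3)*a/3) + C3*airybi(15^(1/3)*a/3), a)


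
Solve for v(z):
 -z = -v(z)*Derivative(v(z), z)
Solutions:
 v(z) = -sqrt(C1 + z^2)
 v(z) = sqrt(C1 + z^2)


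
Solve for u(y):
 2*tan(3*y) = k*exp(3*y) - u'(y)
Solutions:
 u(y) = C1 + k*exp(3*y)/3 + 2*log(cos(3*y))/3


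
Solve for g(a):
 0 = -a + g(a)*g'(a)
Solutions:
 g(a) = -sqrt(C1 + a^2)
 g(a) = sqrt(C1 + a^2)


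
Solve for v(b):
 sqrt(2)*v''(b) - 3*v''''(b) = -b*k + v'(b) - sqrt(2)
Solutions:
 v(b) = C1 + C2*exp(b*(2*2^(5/6)/(sqrt(81 - 8*sqrt(2)) + 9)^(1/3) + 2^(2/3)*(sqrt(81 - 8*sqrt(2)) + 9)^(1/3))/12)*sin(sqrt(3)*b*(-2*2^(5/6)/(sqrt(81 - 8*sqrt(2)) + 9)^(1/3) + 2^(2/3)*(sqrt(81 - 8*sqrt(2)) + 9)^(1/3))/12) + C3*exp(b*(2*2^(5/6)/(sqrt(81 - 8*sqrt(2)) + 9)^(1/3) + 2^(2/3)*(sqrt(81 - 8*sqrt(2)) + 9)^(1/3))/12)*cos(sqrt(3)*b*(-2*2^(5/6)/(sqrt(81 - 8*sqrt(2)) + 9)^(1/3) + 2^(2/3)*(sqrt(81 - 8*sqrt(2)) + 9)^(1/3))/12) + C4*exp(-b*(2*2^(5/6)/(sqrt(81 - 8*sqrt(2)) + 9)^(1/3) + 2^(2/3)*(sqrt(81 - 8*sqrt(2)) + 9)^(1/3))/6) + b^2*k/2 + sqrt(2)*b*k + sqrt(2)*b


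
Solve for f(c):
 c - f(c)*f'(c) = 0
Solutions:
 f(c) = -sqrt(C1 + c^2)
 f(c) = sqrt(C1 + c^2)


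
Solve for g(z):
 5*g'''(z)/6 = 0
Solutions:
 g(z) = C1 + C2*z + C3*z^2


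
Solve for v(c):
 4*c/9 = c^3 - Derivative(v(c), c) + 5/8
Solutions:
 v(c) = C1 + c^4/4 - 2*c^2/9 + 5*c/8


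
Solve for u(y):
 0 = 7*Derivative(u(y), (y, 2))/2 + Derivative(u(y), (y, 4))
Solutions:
 u(y) = C1 + C2*y + C3*sin(sqrt(14)*y/2) + C4*cos(sqrt(14)*y/2)


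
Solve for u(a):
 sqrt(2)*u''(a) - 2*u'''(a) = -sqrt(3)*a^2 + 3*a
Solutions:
 u(a) = C1 + C2*a + C3*exp(sqrt(2)*a/2) - sqrt(6)*a^4/24 + a^3*(-4*sqrt(3) + 3*sqrt(2))/12 + a^2*(3/2 - sqrt(6))


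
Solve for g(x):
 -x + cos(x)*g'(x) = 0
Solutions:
 g(x) = C1 + Integral(x/cos(x), x)


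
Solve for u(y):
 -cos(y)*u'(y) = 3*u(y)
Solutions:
 u(y) = C1*(sin(y) - 1)^(3/2)/(sin(y) + 1)^(3/2)


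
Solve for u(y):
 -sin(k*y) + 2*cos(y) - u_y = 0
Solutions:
 u(y) = C1 + 2*sin(y) + cos(k*y)/k


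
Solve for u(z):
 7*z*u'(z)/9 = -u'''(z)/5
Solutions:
 u(z) = C1 + Integral(C2*airyai(-105^(1/3)*z/3) + C3*airybi(-105^(1/3)*z/3), z)


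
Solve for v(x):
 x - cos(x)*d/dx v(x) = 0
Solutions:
 v(x) = C1 + Integral(x/cos(x), x)


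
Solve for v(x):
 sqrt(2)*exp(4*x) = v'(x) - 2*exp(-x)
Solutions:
 v(x) = C1 + sqrt(2)*exp(4*x)/4 - 2*exp(-x)


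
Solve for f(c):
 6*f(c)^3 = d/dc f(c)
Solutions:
 f(c) = -sqrt(2)*sqrt(-1/(C1 + 6*c))/2
 f(c) = sqrt(2)*sqrt(-1/(C1 + 6*c))/2


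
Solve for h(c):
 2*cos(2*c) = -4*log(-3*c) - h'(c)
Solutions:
 h(c) = C1 - 4*c*log(-c) - 4*c*log(3) + 4*c - sin(2*c)


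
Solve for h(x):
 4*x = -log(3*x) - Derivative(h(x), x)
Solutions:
 h(x) = C1 - 2*x^2 - x*log(x) - x*log(3) + x


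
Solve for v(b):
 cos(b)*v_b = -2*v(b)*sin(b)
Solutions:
 v(b) = C1*cos(b)^2


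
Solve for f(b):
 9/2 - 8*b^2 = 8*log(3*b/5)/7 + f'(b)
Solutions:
 f(b) = C1 - 8*b^3/3 - 8*b*log(b)/7 - 8*b*log(3)/7 + 8*b*log(5)/7 + 79*b/14


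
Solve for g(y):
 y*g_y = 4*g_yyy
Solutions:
 g(y) = C1 + Integral(C2*airyai(2^(1/3)*y/2) + C3*airybi(2^(1/3)*y/2), y)


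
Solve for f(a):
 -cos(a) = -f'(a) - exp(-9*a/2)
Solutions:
 f(a) = C1 + sin(a) + 2*exp(-9*a/2)/9


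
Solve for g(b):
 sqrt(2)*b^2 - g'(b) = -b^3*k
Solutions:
 g(b) = C1 + b^4*k/4 + sqrt(2)*b^3/3


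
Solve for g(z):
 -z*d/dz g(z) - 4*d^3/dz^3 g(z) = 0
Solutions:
 g(z) = C1 + Integral(C2*airyai(-2^(1/3)*z/2) + C3*airybi(-2^(1/3)*z/2), z)


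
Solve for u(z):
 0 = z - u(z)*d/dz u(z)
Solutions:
 u(z) = -sqrt(C1 + z^2)
 u(z) = sqrt(C1 + z^2)


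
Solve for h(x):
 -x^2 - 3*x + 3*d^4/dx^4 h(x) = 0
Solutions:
 h(x) = C1 + C2*x + C3*x^2 + C4*x^3 + x^6/1080 + x^5/120


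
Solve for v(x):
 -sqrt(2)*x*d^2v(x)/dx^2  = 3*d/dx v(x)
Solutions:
 v(x) = C1 + C2*x^(1 - 3*sqrt(2)/2)


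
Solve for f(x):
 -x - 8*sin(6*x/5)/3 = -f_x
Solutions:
 f(x) = C1 + x^2/2 - 20*cos(6*x/5)/9


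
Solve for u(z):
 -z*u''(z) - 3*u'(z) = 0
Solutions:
 u(z) = C1 + C2/z^2


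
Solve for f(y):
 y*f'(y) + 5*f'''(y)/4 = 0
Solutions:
 f(y) = C1 + Integral(C2*airyai(-10^(2/3)*y/5) + C3*airybi(-10^(2/3)*y/5), y)


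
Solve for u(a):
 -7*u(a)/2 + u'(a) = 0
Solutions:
 u(a) = C1*exp(7*a/2)


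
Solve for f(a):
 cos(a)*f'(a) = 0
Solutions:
 f(a) = C1


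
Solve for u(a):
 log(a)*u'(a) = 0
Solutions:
 u(a) = C1


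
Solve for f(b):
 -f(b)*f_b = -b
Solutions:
 f(b) = -sqrt(C1 + b^2)
 f(b) = sqrt(C1 + b^2)


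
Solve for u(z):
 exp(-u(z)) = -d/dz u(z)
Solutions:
 u(z) = log(C1 - z)


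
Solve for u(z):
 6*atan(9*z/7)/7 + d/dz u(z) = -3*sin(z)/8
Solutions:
 u(z) = C1 - 6*z*atan(9*z/7)/7 + log(81*z^2 + 49)/3 + 3*cos(z)/8


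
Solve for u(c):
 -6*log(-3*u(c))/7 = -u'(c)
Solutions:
 -7*Integral(1/(log(-_y) + log(3)), (_y, u(c)))/6 = C1 - c


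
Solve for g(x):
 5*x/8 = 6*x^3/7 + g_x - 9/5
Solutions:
 g(x) = C1 - 3*x^4/14 + 5*x^2/16 + 9*x/5


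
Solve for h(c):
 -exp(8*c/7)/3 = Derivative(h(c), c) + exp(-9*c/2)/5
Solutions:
 h(c) = C1 - 7*exp(8*c/7)/24 + 2*exp(-9*c/2)/45


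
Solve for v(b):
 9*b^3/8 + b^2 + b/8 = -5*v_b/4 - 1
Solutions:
 v(b) = C1 - 9*b^4/40 - 4*b^3/15 - b^2/20 - 4*b/5


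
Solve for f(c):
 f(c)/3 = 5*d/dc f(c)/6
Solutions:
 f(c) = C1*exp(2*c/5)


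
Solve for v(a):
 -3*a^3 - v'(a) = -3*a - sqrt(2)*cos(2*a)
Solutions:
 v(a) = C1 - 3*a^4/4 + 3*a^2/2 + sqrt(2)*sin(2*a)/2


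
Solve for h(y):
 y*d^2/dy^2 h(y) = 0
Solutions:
 h(y) = C1 + C2*y


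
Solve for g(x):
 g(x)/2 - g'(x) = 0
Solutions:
 g(x) = C1*exp(x/2)


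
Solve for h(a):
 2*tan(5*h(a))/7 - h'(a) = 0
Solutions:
 h(a) = -asin(C1*exp(10*a/7))/5 + pi/5
 h(a) = asin(C1*exp(10*a/7))/5


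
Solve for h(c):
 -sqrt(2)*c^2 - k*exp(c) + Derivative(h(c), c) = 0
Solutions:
 h(c) = C1 + sqrt(2)*c^3/3 + k*exp(c)


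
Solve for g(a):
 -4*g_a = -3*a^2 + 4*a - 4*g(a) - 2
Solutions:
 g(a) = C1*exp(a) - 3*a^2/4 - a/2 - 1


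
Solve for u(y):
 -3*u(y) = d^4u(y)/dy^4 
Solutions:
 u(y) = (C1*sin(sqrt(2)*3^(1/4)*y/2) + C2*cos(sqrt(2)*3^(1/4)*y/2))*exp(-sqrt(2)*3^(1/4)*y/2) + (C3*sin(sqrt(2)*3^(1/4)*y/2) + C4*cos(sqrt(2)*3^(1/4)*y/2))*exp(sqrt(2)*3^(1/4)*y/2)


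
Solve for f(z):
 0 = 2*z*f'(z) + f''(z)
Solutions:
 f(z) = C1 + C2*erf(z)


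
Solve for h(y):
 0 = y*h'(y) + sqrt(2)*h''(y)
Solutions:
 h(y) = C1 + C2*erf(2^(1/4)*y/2)


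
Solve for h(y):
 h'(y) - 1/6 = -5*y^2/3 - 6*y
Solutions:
 h(y) = C1 - 5*y^3/9 - 3*y^2 + y/6


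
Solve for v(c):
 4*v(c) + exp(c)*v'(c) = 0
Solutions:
 v(c) = C1*exp(4*exp(-c))


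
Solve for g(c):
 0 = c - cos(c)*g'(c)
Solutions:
 g(c) = C1 + Integral(c/cos(c), c)


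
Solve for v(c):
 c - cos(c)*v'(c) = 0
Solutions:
 v(c) = C1 + Integral(c/cos(c), c)


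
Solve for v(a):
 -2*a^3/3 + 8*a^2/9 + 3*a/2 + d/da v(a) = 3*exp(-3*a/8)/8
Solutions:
 v(a) = C1 + a^4/6 - 8*a^3/27 - 3*a^2/4 - 1/exp(a)^(3/8)


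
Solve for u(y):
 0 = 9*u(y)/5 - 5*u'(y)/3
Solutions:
 u(y) = C1*exp(27*y/25)


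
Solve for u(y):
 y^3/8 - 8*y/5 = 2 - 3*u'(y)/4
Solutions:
 u(y) = C1 - y^4/24 + 16*y^2/15 + 8*y/3


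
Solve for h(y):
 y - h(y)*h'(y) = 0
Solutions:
 h(y) = -sqrt(C1 + y^2)
 h(y) = sqrt(C1 + y^2)


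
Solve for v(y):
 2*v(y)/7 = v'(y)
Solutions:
 v(y) = C1*exp(2*y/7)


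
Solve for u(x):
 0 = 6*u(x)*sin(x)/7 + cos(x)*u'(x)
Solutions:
 u(x) = C1*cos(x)^(6/7)


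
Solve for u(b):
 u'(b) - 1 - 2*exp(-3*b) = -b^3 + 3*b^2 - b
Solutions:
 u(b) = C1 - b^4/4 + b^3 - b^2/2 + b - 2*exp(-3*b)/3


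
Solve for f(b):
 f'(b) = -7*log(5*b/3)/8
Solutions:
 f(b) = C1 - 7*b*log(b)/8 - 7*b*log(5)/8 + 7*b/8 + 7*b*log(3)/8


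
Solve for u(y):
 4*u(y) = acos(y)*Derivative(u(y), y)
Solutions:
 u(y) = C1*exp(4*Integral(1/acos(y), y))


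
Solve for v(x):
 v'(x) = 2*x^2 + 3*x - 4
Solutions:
 v(x) = C1 + 2*x^3/3 + 3*x^2/2 - 4*x


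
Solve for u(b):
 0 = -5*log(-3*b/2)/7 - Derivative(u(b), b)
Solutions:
 u(b) = C1 - 5*b*log(-b)/7 + 5*b*(-log(3) + log(2) + 1)/7


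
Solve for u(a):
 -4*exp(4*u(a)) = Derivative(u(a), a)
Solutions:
 u(a) = log(-I*(1/(C1 + 16*a))^(1/4))
 u(a) = log(I*(1/(C1 + 16*a))^(1/4))
 u(a) = log(-(1/(C1 + 16*a))^(1/4))
 u(a) = log(1/(C1 + 16*a))/4


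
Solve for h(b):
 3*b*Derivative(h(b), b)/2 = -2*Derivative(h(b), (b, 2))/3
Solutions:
 h(b) = C1 + C2*erf(3*sqrt(2)*b/4)


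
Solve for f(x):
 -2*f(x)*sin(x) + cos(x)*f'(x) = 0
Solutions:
 f(x) = C1/cos(x)^2


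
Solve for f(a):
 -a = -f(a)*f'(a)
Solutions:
 f(a) = -sqrt(C1 + a^2)
 f(a) = sqrt(C1 + a^2)


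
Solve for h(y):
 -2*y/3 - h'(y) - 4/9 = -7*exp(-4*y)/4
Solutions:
 h(y) = C1 - y^2/3 - 4*y/9 - 7*exp(-4*y)/16


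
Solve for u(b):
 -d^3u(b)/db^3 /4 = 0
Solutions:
 u(b) = C1 + C2*b + C3*b^2


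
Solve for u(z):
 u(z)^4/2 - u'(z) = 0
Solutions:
 u(z) = 2^(1/3)*(-1/(C1 + 3*z))^(1/3)
 u(z) = 2^(1/3)*(-1/(C1 + z))^(1/3)*(-3^(2/3) - 3*3^(1/6)*I)/6
 u(z) = 2^(1/3)*(-1/(C1 + z))^(1/3)*(-3^(2/3) + 3*3^(1/6)*I)/6


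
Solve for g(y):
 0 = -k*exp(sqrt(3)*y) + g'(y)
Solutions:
 g(y) = C1 + sqrt(3)*k*exp(sqrt(3)*y)/3


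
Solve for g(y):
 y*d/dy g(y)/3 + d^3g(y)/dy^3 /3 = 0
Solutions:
 g(y) = C1 + Integral(C2*airyai(-y) + C3*airybi(-y), y)


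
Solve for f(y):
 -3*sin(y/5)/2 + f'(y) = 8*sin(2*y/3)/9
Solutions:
 f(y) = C1 - 15*cos(y/5)/2 - 4*cos(2*y/3)/3


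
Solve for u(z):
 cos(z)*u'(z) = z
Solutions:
 u(z) = C1 + Integral(z/cos(z), z)


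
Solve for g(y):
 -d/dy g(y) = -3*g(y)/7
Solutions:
 g(y) = C1*exp(3*y/7)


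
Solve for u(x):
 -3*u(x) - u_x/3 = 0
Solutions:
 u(x) = C1*exp(-9*x)


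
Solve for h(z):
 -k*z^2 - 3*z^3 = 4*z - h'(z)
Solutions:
 h(z) = C1 + k*z^3/3 + 3*z^4/4 + 2*z^2


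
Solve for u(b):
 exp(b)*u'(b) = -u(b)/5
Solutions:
 u(b) = C1*exp(exp(-b)/5)


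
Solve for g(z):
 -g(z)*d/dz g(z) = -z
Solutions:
 g(z) = -sqrt(C1 + z^2)
 g(z) = sqrt(C1 + z^2)


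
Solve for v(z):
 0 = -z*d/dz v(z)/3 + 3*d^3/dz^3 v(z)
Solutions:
 v(z) = C1 + Integral(C2*airyai(3^(1/3)*z/3) + C3*airybi(3^(1/3)*z/3), z)


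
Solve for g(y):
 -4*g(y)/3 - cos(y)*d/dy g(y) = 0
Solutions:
 g(y) = C1*(sin(y) - 1)^(2/3)/(sin(y) + 1)^(2/3)


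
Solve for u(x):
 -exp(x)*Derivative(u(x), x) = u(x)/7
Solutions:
 u(x) = C1*exp(exp(-x)/7)


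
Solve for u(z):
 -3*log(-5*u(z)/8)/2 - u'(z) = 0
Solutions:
 2*Integral(1/(log(-_y) - 3*log(2) + log(5)), (_y, u(z)))/3 = C1 - z


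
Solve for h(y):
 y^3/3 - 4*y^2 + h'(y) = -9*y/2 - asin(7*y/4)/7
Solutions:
 h(y) = C1 - y^4/12 + 4*y^3/3 - 9*y^2/4 - y*asin(7*y/4)/7 - sqrt(16 - 49*y^2)/49


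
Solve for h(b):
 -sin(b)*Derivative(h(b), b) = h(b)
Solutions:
 h(b) = C1*sqrt(cos(b) + 1)/sqrt(cos(b) - 1)


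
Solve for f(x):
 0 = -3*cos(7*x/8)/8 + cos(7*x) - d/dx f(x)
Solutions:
 f(x) = C1 - 3*sin(7*x/8)/7 + sin(7*x)/7


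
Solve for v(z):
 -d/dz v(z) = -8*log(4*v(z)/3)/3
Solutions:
 -3*Integral(1/(log(_y) - log(3) + 2*log(2)), (_y, v(z)))/8 = C1 - z


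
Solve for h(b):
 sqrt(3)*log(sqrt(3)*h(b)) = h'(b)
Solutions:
 -2*sqrt(3)*Integral(1/(2*log(_y) + log(3)), (_y, h(b)))/3 = C1 - b


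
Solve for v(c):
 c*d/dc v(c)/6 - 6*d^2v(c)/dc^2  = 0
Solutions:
 v(c) = C1 + C2*erfi(sqrt(2)*c/12)


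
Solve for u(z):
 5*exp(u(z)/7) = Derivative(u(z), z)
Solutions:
 u(z) = 7*log(-1/(C1 + 5*z)) + 7*log(7)


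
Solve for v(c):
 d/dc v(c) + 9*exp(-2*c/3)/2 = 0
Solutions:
 v(c) = C1 + 27*exp(-2*c/3)/4


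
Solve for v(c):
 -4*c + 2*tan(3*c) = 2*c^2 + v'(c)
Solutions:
 v(c) = C1 - 2*c^3/3 - 2*c^2 - 2*log(cos(3*c))/3


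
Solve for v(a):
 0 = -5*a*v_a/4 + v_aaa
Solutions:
 v(a) = C1 + Integral(C2*airyai(10^(1/3)*a/2) + C3*airybi(10^(1/3)*a/2), a)


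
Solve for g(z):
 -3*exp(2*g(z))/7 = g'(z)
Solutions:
 g(z) = log(-sqrt(1/(C1 + 3*z))) - log(2) + log(14)/2
 g(z) = log(1/(C1 + 3*z))/2 - log(2) + log(14)/2


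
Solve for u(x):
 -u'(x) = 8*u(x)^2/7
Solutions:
 u(x) = 7/(C1 + 8*x)


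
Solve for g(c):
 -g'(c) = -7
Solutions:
 g(c) = C1 + 7*c


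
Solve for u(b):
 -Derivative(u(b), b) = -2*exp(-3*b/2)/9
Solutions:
 u(b) = C1 - 4*exp(-3*b/2)/27


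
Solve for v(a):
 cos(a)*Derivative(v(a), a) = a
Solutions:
 v(a) = C1 + Integral(a/cos(a), a)


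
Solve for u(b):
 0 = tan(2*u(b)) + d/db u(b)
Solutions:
 u(b) = -asin(C1*exp(-2*b))/2 + pi/2
 u(b) = asin(C1*exp(-2*b))/2


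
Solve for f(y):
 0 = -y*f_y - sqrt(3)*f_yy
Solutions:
 f(y) = C1 + C2*erf(sqrt(2)*3^(3/4)*y/6)


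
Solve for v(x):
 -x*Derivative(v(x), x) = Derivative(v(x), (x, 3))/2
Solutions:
 v(x) = C1 + Integral(C2*airyai(-2^(1/3)*x) + C3*airybi(-2^(1/3)*x), x)


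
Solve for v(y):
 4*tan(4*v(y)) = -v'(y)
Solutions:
 v(y) = -asin(C1*exp(-16*y))/4 + pi/4
 v(y) = asin(C1*exp(-16*y))/4


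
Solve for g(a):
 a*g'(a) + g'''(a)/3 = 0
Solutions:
 g(a) = C1 + Integral(C2*airyai(-3^(1/3)*a) + C3*airybi(-3^(1/3)*a), a)


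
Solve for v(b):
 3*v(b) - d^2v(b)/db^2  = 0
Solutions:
 v(b) = C1*exp(-sqrt(3)*b) + C2*exp(sqrt(3)*b)


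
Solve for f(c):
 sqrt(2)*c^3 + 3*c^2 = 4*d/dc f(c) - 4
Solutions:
 f(c) = C1 + sqrt(2)*c^4/16 + c^3/4 + c


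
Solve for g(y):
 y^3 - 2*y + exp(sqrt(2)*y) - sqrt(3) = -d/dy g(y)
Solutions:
 g(y) = C1 - y^4/4 + y^2 + sqrt(3)*y - sqrt(2)*exp(sqrt(2)*y)/2


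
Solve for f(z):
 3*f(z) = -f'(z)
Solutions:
 f(z) = C1*exp(-3*z)


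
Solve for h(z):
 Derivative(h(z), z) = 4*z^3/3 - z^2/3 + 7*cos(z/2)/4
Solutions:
 h(z) = C1 + z^4/3 - z^3/9 + 7*sin(z/2)/2


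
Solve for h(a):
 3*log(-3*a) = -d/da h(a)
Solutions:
 h(a) = C1 - 3*a*log(-a) + 3*a*(1 - log(3))


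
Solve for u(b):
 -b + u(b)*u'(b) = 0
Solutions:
 u(b) = -sqrt(C1 + b^2)
 u(b) = sqrt(C1 + b^2)


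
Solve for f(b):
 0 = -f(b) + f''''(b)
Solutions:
 f(b) = C1*exp(-b) + C2*exp(b) + C3*sin(b) + C4*cos(b)


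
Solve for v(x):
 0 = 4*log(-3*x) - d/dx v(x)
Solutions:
 v(x) = C1 + 4*x*log(-x) + 4*x*(-1 + log(3))


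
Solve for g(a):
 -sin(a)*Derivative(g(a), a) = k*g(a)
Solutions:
 g(a) = C1*exp(k*(-log(cos(a) - 1) + log(cos(a) + 1))/2)


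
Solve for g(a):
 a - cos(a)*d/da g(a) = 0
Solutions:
 g(a) = C1 + Integral(a/cos(a), a)


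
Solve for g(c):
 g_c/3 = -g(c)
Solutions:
 g(c) = C1*exp(-3*c)


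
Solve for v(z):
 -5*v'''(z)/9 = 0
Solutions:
 v(z) = C1 + C2*z + C3*z^2


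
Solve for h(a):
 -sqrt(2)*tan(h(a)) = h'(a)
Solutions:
 h(a) = pi - asin(C1*exp(-sqrt(2)*a))
 h(a) = asin(C1*exp(-sqrt(2)*a))


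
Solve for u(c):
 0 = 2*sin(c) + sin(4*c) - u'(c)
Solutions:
 u(c) = C1 - 2*cos(c) - cos(4*c)/4


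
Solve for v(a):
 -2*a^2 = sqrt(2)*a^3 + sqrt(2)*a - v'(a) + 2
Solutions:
 v(a) = C1 + sqrt(2)*a^4/4 + 2*a^3/3 + sqrt(2)*a^2/2 + 2*a


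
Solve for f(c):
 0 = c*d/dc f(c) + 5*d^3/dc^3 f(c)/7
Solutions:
 f(c) = C1 + Integral(C2*airyai(-5^(2/3)*7^(1/3)*c/5) + C3*airybi(-5^(2/3)*7^(1/3)*c/5), c)


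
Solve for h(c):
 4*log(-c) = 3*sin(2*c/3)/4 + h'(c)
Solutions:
 h(c) = C1 + 4*c*log(-c) - 4*c + 9*cos(2*c/3)/8


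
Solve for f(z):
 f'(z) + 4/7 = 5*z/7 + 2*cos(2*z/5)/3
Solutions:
 f(z) = C1 + 5*z^2/14 - 4*z/7 + 5*sin(2*z/5)/3


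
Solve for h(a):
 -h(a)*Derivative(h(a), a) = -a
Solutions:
 h(a) = -sqrt(C1 + a^2)
 h(a) = sqrt(C1 + a^2)


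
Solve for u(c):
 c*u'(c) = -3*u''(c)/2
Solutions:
 u(c) = C1 + C2*erf(sqrt(3)*c/3)


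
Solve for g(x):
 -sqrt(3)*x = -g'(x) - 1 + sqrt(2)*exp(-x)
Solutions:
 g(x) = C1 + sqrt(3)*x^2/2 - x - sqrt(2)*exp(-x)


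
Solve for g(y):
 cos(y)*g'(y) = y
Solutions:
 g(y) = C1 + Integral(y/cos(y), y)


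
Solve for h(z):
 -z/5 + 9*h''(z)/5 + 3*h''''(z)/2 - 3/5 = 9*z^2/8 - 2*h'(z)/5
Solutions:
 h(z) = C1 + C2*exp(z*(-3*12^(1/3)*5^(2/3)/(5 + sqrt(115))^(1/3) + 90^(1/3)*(5 + sqrt(115))^(1/3))/30)*sin(10^(1/3)*3^(1/6)*z*(10^(1/3)*3^(2/3)/(5 + sqrt(115))^(1/3) + (5 + sqrt(115))^(1/3))/10) + C3*exp(z*(-3*12^(1/3)*5^(2/3)/(5 + sqrt(115))^(1/3) + 90^(1/3)*(5 + sqrt(115))^(1/3))/30)*cos(10^(1/3)*3^(1/6)*z*(10^(1/3)*3^(2/3)/(5 + sqrt(115))^(1/3) + (5 + sqrt(115))^(1/3))/10) + C4*exp(-z*(-3*12^(1/3)*5^(2/3)/(5 + sqrt(115))^(1/3) + 90^(1/3)*(5 + sqrt(115))^(1/3))/15) + 15*z^3/16 - 397*z^2/32 + 3621*z/32


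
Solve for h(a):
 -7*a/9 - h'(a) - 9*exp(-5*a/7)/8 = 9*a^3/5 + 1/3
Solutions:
 h(a) = C1 - 9*a^4/20 - 7*a^2/18 - a/3 + 63*exp(-5*a/7)/40


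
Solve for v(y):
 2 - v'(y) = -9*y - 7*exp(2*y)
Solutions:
 v(y) = C1 + 9*y^2/2 + 2*y + 7*exp(2*y)/2


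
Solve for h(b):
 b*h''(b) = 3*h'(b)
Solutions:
 h(b) = C1 + C2*b^4


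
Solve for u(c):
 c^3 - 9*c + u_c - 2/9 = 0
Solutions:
 u(c) = C1 - c^4/4 + 9*c^2/2 + 2*c/9


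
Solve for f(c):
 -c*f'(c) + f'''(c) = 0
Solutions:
 f(c) = C1 + Integral(C2*airyai(c) + C3*airybi(c), c)


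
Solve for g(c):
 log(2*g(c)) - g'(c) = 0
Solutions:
 -Integral(1/(log(_y) + log(2)), (_y, g(c))) = C1 - c


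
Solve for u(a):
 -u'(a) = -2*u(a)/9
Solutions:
 u(a) = C1*exp(2*a/9)


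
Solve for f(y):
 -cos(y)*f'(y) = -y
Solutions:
 f(y) = C1 + Integral(y/cos(y), y)


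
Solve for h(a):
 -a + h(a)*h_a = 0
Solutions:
 h(a) = -sqrt(C1 + a^2)
 h(a) = sqrt(C1 + a^2)


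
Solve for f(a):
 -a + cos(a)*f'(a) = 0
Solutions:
 f(a) = C1 + Integral(a/cos(a), a)


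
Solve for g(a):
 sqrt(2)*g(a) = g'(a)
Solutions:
 g(a) = C1*exp(sqrt(2)*a)


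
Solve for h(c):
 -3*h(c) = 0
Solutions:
 h(c) = 0


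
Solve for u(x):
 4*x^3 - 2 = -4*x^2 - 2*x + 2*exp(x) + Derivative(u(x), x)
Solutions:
 u(x) = C1 + x^4 + 4*x^3/3 + x^2 - 2*x - 2*exp(x)


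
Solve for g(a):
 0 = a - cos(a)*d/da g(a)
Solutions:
 g(a) = C1 + Integral(a/cos(a), a)


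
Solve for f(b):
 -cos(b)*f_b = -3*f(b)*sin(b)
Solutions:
 f(b) = C1/cos(b)^3


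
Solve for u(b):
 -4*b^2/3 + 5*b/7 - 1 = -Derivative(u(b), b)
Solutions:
 u(b) = C1 + 4*b^3/9 - 5*b^2/14 + b


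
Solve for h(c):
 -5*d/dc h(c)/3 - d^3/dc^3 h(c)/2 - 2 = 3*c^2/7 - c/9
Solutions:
 h(c) = C1 + C2*sin(sqrt(30)*c/3) + C3*cos(sqrt(30)*c/3) - 3*c^3/35 + c^2/30 - 183*c/175


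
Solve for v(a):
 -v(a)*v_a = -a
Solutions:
 v(a) = -sqrt(C1 + a^2)
 v(a) = sqrt(C1 + a^2)


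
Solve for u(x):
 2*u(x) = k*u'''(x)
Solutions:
 u(x) = C1*exp(2^(1/3)*x*(1/k)^(1/3)) + C2*exp(2^(1/3)*x*(-1 + sqrt(3)*I)*(1/k)^(1/3)/2) + C3*exp(-2^(1/3)*x*(1 + sqrt(3)*I)*(1/k)^(1/3)/2)


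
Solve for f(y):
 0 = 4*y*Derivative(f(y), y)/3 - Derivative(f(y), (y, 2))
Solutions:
 f(y) = C1 + C2*erfi(sqrt(6)*y/3)


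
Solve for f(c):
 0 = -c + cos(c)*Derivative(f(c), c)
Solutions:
 f(c) = C1 + Integral(c/cos(c), c)


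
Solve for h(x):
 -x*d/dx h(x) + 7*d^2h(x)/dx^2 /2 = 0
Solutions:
 h(x) = C1 + C2*erfi(sqrt(7)*x/7)


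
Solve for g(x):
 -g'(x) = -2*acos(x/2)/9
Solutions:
 g(x) = C1 + 2*x*acos(x/2)/9 - 2*sqrt(4 - x^2)/9


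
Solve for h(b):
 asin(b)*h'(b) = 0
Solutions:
 h(b) = C1


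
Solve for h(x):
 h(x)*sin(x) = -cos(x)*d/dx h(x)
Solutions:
 h(x) = C1*cos(x)


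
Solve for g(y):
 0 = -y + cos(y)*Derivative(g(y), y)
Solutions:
 g(y) = C1 + Integral(y/cos(y), y)


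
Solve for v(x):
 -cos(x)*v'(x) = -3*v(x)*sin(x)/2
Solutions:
 v(x) = C1/cos(x)^(3/2)


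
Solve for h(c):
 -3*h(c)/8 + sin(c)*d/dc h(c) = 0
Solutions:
 h(c) = C1*(cos(c) - 1)^(3/16)/(cos(c) + 1)^(3/16)


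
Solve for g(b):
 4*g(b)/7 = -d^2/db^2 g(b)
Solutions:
 g(b) = C1*sin(2*sqrt(7)*b/7) + C2*cos(2*sqrt(7)*b/7)


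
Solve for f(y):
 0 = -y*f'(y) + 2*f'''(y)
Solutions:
 f(y) = C1 + Integral(C2*airyai(2^(2/3)*y/2) + C3*airybi(2^(2/3)*y/2), y)


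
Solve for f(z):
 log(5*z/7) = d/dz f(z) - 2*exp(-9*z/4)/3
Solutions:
 f(z) = C1 + z*log(z) + z*(-log(7) - 1 + log(5)) - 8*exp(-9*z/4)/27


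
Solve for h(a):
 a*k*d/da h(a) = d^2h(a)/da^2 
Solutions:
 h(a) = Piecewise((-sqrt(2)*sqrt(pi)*C1*erf(sqrt(2)*a*sqrt(-k)/2)/(2*sqrt(-k)) - C2, (k > 0) | (k < 0)), (-C1*a - C2, True))


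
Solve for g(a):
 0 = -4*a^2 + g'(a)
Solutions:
 g(a) = C1 + 4*a^3/3


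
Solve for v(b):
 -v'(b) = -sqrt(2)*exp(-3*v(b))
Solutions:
 v(b) = log(C1 + 3*sqrt(2)*b)/3
 v(b) = log((-3^(1/3) - 3^(5/6)*I)*(C1 + sqrt(2)*b)^(1/3)/2)
 v(b) = log((-3^(1/3) + 3^(5/6)*I)*(C1 + sqrt(2)*b)^(1/3)/2)


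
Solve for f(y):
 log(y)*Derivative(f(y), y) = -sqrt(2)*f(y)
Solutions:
 f(y) = C1*exp(-sqrt(2)*li(y))


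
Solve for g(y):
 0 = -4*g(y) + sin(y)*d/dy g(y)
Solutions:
 g(y) = C1*(cos(y)^2 - 2*cos(y) + 1)/(cos(y)^2 + 2*cos(y) + 1)


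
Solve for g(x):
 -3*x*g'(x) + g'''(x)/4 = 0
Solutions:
 g(x) = C1 + Integral(C2*airyai(12^(1/3)*x) + C3*airybi(12^(1/3)*x), x)


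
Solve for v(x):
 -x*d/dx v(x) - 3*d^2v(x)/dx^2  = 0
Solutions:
 v(x) = C1 + C2*erf(sqrt(6)*x/6)


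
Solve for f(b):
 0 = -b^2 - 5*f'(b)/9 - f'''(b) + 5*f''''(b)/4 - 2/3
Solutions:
 f(b) = C1 + C2*exp(b*(-2^(1/3)*(5*sqrt(6585) + 407)^(1/3) - 8*2^(2/3)/(5*sqrt(6585) + 407)^(1/3) + 8)/30)*sin(2^(1/3)*sqrt(3)*b*(-(5*sqrt(6585) + 407)^(1/3) + 8*2^(1/3)/(5*sqrt(6585) + 407)^(1/3))/30) + C3*exp(b*(-2^(1/3)*(5*sqrt(6585) + 407)^(1/3) - 8*2^(2/3)/(5*sqrt(6585) + 407)^(1/3) + 8)/30)*cos(2^(1/3)*sqrt(3)*b*(-(5*sqrt(6585) + 407)^(1/3) + 8*2^(1/3)/(5*sqrt(6585) + 407)^(1/3))/30) + C4*exp(b*(8*2^(2/3)/(5*sqrt(6585) + 407)^(1/3) + 4 + 2^(1/3)*(5*sqrt(6585) + 407)^(1/3))/15) - 3*b^3/5 + 132*b/25


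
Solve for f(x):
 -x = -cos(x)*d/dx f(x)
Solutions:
 f(x) = C1 + Integral(x/cos(x), x)


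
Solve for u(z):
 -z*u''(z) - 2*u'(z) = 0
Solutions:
 u(z) = C1 + C2/z


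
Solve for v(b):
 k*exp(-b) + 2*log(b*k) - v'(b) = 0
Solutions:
 v(b) = C1 + 2*b*log(b*k) - 2*b - k*exp(-b)


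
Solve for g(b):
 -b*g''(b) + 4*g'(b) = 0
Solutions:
 g(b) = C1 + C2*b^5


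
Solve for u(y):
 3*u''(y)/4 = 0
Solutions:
 u(y) = C1 + C2*y


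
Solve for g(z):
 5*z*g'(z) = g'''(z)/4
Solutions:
 g(z) = C1 + Integral(C2*airyai(20^(1/3)*z) + C3*airybi(20^(1/3)*z), z)


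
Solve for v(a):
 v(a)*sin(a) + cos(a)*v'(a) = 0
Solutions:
 v(a) = C1*cos(a)


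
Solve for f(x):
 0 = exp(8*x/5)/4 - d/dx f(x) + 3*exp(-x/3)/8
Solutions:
 f(x) = C1 + 5*exp(8*x/5)/32 - 9*exp(-x/3)/8


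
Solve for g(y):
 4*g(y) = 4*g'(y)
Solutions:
 g(y) = C1*exp(y)


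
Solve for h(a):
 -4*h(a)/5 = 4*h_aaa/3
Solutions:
 h(a) = C3*exp(-3^(1/3)*5^(2/3)*a/5) + (C1*sin(3^(5/6)*5^(2/3)*a/10) + C2*cos(3^(5/6)*5^(2/3)*a/10))*exp(3^(1/3)*5^(2/3)*a/10)


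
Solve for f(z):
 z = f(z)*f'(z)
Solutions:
 f(z) = -sqrt(C1 + z^2)
 f(z) = sqrt(C1 + z^2)


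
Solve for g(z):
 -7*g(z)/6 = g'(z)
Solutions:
 g(z) = C1*exp(-7*z/6)


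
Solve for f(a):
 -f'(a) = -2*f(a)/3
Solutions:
 f(a) = C1*exp(2*a/3)


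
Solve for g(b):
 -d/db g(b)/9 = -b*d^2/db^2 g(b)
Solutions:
 g(b) = C1 + C2*b^(10/9)


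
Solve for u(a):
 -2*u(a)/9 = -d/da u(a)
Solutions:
 u(a) = C1*exp(2*a/9)


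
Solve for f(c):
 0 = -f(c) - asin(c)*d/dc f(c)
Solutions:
 f(c) = C1*exp(-Integral(1/asin(c), c))


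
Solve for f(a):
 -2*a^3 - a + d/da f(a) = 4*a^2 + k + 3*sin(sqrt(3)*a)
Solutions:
 f(a) = C1 + a^4/2 + 4*a^3/3 + a^2/2 + a*k - sqrt(3)*cos(sqrt(3)*a)


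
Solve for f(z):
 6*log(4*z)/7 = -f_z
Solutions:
 f(z) = C1 - 6*z*log(z)/7 - 12*z*log(2)/7 + 6*z/7


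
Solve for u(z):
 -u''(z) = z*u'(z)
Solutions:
 u(z) = C1 + C2*erf(sqrt(2)*z/2)


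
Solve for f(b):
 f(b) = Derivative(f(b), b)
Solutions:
 f(b) = C1*exp(b)


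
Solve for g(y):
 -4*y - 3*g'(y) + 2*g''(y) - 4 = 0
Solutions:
 g(y) = C1 + C2*exp(3*y/2) - 2*y^2/3 - 20*y/9


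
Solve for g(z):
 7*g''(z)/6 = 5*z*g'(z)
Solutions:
 g(z) = C1 + C2*erfi(sqrt(105)*z/7)


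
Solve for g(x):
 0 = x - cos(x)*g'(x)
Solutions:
 g(x) = C1 + Integral(x/cos(x), x)


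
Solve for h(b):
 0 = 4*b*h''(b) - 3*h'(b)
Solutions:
 h(b) = C1 + C2*b^(7/4)


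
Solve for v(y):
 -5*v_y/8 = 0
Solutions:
 v(y) = C1


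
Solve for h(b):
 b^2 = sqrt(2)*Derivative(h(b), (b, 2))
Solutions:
 h(b) = C1 + C2*b + sqrt(2)*b^4/24


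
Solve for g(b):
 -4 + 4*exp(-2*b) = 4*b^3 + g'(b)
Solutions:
 g(b) = C1 - b^4 - 4*b - 2*exp(-2*b)


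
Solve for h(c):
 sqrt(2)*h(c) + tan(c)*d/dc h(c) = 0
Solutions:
 h(c) = C1/sin(c)^(sqrt(2))


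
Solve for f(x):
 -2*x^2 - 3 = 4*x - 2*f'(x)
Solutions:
 f(x) = C1 + x^3/3 + x^2 + 3*x/2


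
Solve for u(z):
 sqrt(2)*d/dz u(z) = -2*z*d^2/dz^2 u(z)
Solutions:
 u(z) = C1 + C2*z^(1 - sqrt(2)/2)


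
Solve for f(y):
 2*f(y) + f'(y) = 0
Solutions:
 f(y) = C1*exp(-2*y)


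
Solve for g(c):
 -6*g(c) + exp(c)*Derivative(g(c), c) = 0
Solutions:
 g(c) = C1*exp(-6*exp(-c))


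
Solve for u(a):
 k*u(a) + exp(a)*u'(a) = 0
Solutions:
 u(a) = C1*exp(k*exp(-a))


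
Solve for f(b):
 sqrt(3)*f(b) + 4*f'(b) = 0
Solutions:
 f(b) = C1*exp(-sqrt(3)*b/4)


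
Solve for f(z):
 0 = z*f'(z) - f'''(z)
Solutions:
 f(z) = C1 + Integral(C2*airyai(z) + C3*airybi(z), z)


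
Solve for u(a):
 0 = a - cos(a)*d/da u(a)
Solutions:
 u(a) = C1 + Integral(a/cos(a), a)


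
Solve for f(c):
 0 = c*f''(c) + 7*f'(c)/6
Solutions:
 f(c) = C1 + C2/c^(1/6)


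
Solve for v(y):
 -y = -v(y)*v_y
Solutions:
 v(y) = -sqrt(C1 + y^2)
 v(y) = sqrt(C1 + y^2)


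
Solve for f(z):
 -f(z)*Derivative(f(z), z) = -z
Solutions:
 f(z) = -sqrt(C1 + z^2)
 f(z) = sqrt(C1 + z^2)


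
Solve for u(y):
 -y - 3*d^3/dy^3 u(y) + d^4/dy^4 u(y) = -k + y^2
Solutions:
 u(y) = C1 + C2*y + C3*y^2 + C4*exp(3*y) - y^5/180 - 5*y^4/216 + y^3*(9*k - 5)/162


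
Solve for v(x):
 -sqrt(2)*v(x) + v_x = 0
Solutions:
 v(x) = C1*exp(sqrt(2)*x)


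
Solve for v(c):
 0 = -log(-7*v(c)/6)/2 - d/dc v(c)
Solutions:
 2*Integral(1/(log(-_y) - log(6) + log(7)), (_y, v(c))) = C1 - c


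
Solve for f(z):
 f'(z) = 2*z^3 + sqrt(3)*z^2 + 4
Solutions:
 f(z) = C1 + z^4/2 + sqrt(3)*z^3/3 + 4*z


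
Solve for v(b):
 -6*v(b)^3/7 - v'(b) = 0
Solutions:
 v(b) = -sqrt(14)*sqrt(-1/(C1 - 6*b))/2
 v(b) = sqrt(14)*sqrt(-1/(C1 - 6*b))/2


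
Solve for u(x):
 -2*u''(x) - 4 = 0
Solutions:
 u(x) = C1 + C2*x - x^2


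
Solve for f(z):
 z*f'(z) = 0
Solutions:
 f(z) = C1


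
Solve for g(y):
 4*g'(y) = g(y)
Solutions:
 g(y) = C1*exp(y/4)


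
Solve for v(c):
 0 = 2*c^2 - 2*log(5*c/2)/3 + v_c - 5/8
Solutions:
 v(c) = C1 - 2*c^3/3 + 2*c*log(c)/3 - 2*c*log(2)/3 - c/24 + 2*c*log(5)/3


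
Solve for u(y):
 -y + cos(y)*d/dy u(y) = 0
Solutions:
 u(y) = C1 + Integral(y/cos(y), y)


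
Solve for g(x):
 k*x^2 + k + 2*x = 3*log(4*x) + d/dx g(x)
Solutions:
 g(x) = C1 + k*x^3/3 + k*x + x^2 - 3*x*log(x) - x*log(64) + 3*x


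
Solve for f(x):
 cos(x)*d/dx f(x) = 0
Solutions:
 f(x) = C1


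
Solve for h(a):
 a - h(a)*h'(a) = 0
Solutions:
 h(a) = -sqrt(C1 + a^2)
 h(a) = sqrt(C1 + a^2)


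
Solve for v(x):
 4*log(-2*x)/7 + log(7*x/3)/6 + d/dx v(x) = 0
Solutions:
 v(x) = C1 - 31*x*log(x)/42 + x*(-24*log(2) - 7*log(7) + 7*log(3) + 31 - 24*I*pi)/42


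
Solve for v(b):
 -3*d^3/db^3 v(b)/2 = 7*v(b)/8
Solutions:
 v(b) = C3*exp(b*(-126^(1/3) + 3*14^(1/3)*3^(2/3))/24)*sin(14^(1/3)*3^(1/6)*b/4) + C4*exp(b*(-126^(1/3) + 3*14^(1/3)*3^(2/3))/24)*cos(14^(1/3)*3^(1/6)*b/4) + C5*exp(-b*(126^(1/3) + 3*14^(1/3)*3^(2/3))/24) + (C1*sin(14^(1/3)*3^(1/6)*b/4) + C2*cos(14^(1/3)*3^(1/6)*b/4))*exp(126^(1/3)*b/12)


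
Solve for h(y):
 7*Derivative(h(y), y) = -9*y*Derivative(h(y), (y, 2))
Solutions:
 h(y) = C1 + C2*y^(2/9)


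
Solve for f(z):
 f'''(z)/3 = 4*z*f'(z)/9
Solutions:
 f(z) = C1 + Integral(C2*airyai(6^(2/3)*z/3) + C3*airybi(6^(2/3)*z/3), z)


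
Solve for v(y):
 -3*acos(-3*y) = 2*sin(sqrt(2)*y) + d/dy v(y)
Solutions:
 v(y) = C1 - 3*y*acos(-3*y) - sqrt(1 - 9*y^2) + sqrt(2)*cos(sqrt(2)*y)


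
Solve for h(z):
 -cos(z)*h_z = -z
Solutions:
 h(z) = C1 + Integral(z/cos(z), z)


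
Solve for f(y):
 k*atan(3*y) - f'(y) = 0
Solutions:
 f(y) = C1 + k*(y*atan(3*y) - log(9*y^2 + 1)/6)


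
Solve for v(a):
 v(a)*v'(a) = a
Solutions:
 v(a) = -sqrt(C1 + a^2)
 v(a) = sqrt(C1 + a^2)


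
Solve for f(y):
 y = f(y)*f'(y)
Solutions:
 f(y) = -sqrt(C1 + y^2)
 f(y) = sqrt(C1 + y^2)


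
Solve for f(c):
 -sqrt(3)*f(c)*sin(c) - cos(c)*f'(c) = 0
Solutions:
 f(c) = C1*cos(c)^(sqrt(3))


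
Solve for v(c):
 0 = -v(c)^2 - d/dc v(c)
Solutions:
 v(c) = 1/(C1 + c)


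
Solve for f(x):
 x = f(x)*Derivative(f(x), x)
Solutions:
 f(x) = -sqrt(C1 + x^2)
 f(x) = sqrt(C1 + x^2)


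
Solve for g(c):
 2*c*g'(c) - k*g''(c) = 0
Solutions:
 g(c) = C1 + C2*erf(c*sqrt(-1/k))/sqrt(-1/k)


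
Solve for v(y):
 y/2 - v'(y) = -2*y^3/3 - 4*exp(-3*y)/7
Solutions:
 v(y) = C1 + y^4/6 + y^2/4 - 4*exp(-3*y)/21


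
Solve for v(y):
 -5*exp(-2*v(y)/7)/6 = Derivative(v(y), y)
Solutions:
 v(y) = 7*log(-sqrt(C1 - 5*y)) - 7*log(21)/2
 v(y) = 7*log(C1 - 5*y)/2 - 7*log(21)/2


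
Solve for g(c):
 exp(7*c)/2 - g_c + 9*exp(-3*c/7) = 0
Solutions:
 g(c) = C1 + exp(7*c)/14 - 21*exp(-3*c/7)
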